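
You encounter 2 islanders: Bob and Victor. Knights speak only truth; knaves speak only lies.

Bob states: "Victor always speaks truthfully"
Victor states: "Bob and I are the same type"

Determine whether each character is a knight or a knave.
Bob is a knight.
Victor is a knight.

Verification:
- Bob (knight) says "Victor always speaks truthfully" - this is TRUE because Victor is a knight.
- Victor (knight) says "Bob and I are the same type" - this is TRUE because Victor is a knight and Bob is a knight.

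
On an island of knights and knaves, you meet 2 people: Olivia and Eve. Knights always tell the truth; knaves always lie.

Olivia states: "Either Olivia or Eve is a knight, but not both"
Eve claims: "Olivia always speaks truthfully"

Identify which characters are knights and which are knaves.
Olivia is a knave.
Eve is a knave.

Verification:
- Olivia (knave) says "Either Olivia or Eve is a knight, but not both" - this is FALSE (a lie) because Olivia is a knave and Eve is a knave.
- Eve (knave) says "Olivia always speaks truthfully" - this is FALSE (a lie) because Olivia is a knave.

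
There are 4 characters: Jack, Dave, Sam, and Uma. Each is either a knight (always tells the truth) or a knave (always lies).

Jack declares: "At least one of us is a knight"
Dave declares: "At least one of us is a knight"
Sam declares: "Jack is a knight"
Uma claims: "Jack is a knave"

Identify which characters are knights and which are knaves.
Jack is a knight.
Dave is a knight.
Sam is a knight.
Uma is a knave.

Verification:
- Jack (knight) says "At least one of us is a knight" - this is TRUE because Jack, Dave, and Sam are knights.
- Dave (knight) says "At least one of us is a knight" - this is TRUE because Jack, Dave, and Sam are knights.
- Sam (knight) says "Jack is a knight" - this is TRUE because Jack is a knight.
- Uma (knave) says "Jack is a knave" - this is FALSE (a lie) because Jack is a knight.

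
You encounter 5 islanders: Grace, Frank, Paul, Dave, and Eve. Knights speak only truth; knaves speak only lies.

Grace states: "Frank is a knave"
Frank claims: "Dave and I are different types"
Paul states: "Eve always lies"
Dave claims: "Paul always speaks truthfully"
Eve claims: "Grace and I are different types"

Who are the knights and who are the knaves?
Grace is a knave.
Frank is a knight.
Paul is a knave.
Dave is a knave.
Eve is a knight.

Verification:
- Grace (knave) says "Frank is a knave" - this is FALSE (a lie) because Frank is a knight.
- Frank (knight) says "Dave and I are different types" - this is TRUE because Frank is a knight and Dave is a knave.
- Paul (knave) says "Eve always lies" - this is FALSE (a lie) because Eve is a knight.
- Dave (knave) says "Paul always speaks truthfully" - this is FALSE (a lie) because Paul is a knave.
- Eve (knight) says "Grace and I are different types" - this is TRUE because Eve is a knight and Grace is a knave.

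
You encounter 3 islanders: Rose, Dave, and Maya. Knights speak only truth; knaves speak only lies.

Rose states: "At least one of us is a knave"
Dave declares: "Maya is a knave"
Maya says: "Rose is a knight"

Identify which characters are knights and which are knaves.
Rose is a knight.
Dave is a knave.
Maya is a knight.

Verification:
- Rose (knight) says "At least one of us is a knave" - this is TRUE because Dave is a knave.
- Dave (knave) says "Maya is a knave" - this is FALSE (a lie) because Maya is a knight.
- Maya (knight) says "Rose is a knight" - this is TRUE because Rose is a knight.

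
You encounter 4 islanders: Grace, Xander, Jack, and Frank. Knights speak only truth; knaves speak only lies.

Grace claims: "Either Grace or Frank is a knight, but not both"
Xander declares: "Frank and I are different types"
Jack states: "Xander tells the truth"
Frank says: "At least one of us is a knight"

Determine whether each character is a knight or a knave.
Grace is a knave.
Xander is a knave.
Jack is a knave.
Frank is a knave.

Verification:
- Grace (knave) says "Either Grace or Frank is a knight, but not both" - this is FALSE (a lie) because Grace is a knave and Frank is a knave.
- Xander (knave) says "Frank and I are different types" - this is FALSE (a lie) because Xander is a knave and Frank is a knave.
- Jack (knave) says "Xander tells the truth" - this is FALSE (a lie) because Xander is a knave.
- Frank (knave) says "At least one of us is a knight" - this is FALSE (a lie) because no one is a knight.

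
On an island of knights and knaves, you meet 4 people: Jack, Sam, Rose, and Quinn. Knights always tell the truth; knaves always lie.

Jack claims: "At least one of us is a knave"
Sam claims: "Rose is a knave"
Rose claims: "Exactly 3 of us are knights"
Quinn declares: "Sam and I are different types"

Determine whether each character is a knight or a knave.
Jack is a knight.
Sam is a knave.
Rose is a knight.
Quinn is a knight.

Verification:
- Jack (knight) says "At least one of us is a knave" - this is TRUE because Sam is a knave.
- Sam (knave) says "Rose is a knave" - this is FALSE (a lie) because Rose is a knight.
- Rose (knight) says "Exactly 3 of us are knights" - this is TRUE because there are 3 knights.
- Quinn (knight) says "Sam and I are different types" - this is TRUE because Quinn is a knight and Sam is a knave.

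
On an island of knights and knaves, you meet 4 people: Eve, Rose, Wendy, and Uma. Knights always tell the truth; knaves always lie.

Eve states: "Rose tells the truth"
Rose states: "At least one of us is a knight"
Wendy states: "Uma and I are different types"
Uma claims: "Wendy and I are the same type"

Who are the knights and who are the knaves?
Eve is a knight.
Rose is a knight.
Wendy is a knight.
Uma is a knave.

Verification:
- Eve (knight) says "Rose tells the truth" - this is TRUE because Rose is a knight.
- Rose (knight) says "At least one of us is a knight" - this is TRUE because Eve, Rose, and Wendy are knights.
- Wendy (knight) says "Uma and I are different types" - this is TRUE because Wendy is a knight and Uma is a knave.
- Uma (knave) says "Wendy and I are the same type" - this is FALSE (a lie) because Uma is a knave and Wendy is a knight.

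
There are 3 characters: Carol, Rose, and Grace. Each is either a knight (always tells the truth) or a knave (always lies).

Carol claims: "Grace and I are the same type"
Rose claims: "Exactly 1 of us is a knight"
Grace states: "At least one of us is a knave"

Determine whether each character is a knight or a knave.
Carol is a knight.
Rose is a knave.
Grace is a knight.

Verification:
- Carol (knight) says "Grace and I are the same type" - this is TRUE because Carol is a knight and Grace is a knight.
- Rose (knave) says "Exactly 1 of us is a knight" - this is FALSE (a lie) because there are 2 knights.
- Grace (knight) says "At least one of us is a knave" - this is TRUE because Rose is a knave.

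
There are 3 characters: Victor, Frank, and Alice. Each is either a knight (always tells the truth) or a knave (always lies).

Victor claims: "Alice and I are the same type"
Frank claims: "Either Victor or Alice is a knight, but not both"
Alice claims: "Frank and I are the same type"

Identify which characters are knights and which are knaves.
Victor is a knave.
Frank is a knight.
Alice is a knight.

Verification:
- Victor (knave) says "Alice and I are the same type" - this is FALSE (a lie) because Victor is a knave and Alice is a knight.
- Frank (knight) says "Either Victor or Alice is a knight, but not both" - this is TRUE because Victor is a knave and Alice is a knight.
- Alice (knight) says "Frank and I are the same type" - this is TRUE because Alice is a knight and Frank is a knight.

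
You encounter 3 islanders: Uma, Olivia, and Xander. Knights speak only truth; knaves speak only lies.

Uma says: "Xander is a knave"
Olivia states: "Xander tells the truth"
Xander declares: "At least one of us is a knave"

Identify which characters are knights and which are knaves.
Uma is a knave.
Olivia is a knight.
Xander is a knight.

Verification:
- Uma (knave) says "Xander is a knave" - this is FALSE (a lie) because Xander is a knight.
- Olivia (knight) says "Xander tells the truth" - this is TRUE because Xander is a knight.
- Xander (knight) says "At least one of us is a knave" - this is TRUE because Uma is a knave.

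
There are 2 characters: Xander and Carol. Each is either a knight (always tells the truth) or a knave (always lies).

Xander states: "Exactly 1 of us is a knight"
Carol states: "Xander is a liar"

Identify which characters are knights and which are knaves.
Xander is a knight.
Carol is a knave.

Verification:
- Xander (knight) says "Exactly 1 of us is a knight" - this is TRUE because there are 1 knights.
- Carol (knave) says "Xander is a liar" - this is FALSE (a lie) because Xander is a knight.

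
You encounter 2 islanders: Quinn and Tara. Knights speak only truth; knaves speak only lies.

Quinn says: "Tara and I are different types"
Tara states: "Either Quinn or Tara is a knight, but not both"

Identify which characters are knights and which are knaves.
Quinn is a knave.
Tara is a knave.

Verification:
- Quinn (knave) says "Tara and I are different types" - this is FALSE (a lie) because Quinn is a knave and Tara is a knave.
- Tara (knave) says "Either Quinn or Tara is a knight, but not both" - this is FALSE (a lie) because Quinn is a knave and Tara is a knave.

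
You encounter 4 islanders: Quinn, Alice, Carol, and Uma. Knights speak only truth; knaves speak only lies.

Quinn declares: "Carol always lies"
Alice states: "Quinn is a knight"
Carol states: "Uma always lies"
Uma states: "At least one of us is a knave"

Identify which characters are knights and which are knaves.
Quinn is a knight.
Alice is a knight.
Carol is a knave.
Uma is a knight.

Verification:
- Quinn (knight) says "Carol always lies" - this is TRUE because Carol is a knave.
- Alice (knight) says "Quinn is a knight" - this is TRUE because Quinn is a knight.
- Carol (knave) says "Uma always lies" - this is FALSE (a lie) because Uma is a knight.
- Uma (knight) says "At least one of us is a knave" - this is TRUE because Carol is a knave.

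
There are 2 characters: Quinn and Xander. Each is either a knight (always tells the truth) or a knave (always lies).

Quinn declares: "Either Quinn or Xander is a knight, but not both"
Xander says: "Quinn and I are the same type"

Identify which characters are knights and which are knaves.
Quinn is a knight.
Xander is a knave.

Verification:
- Quinn (knight) says "Either Quinn or Xander is a knight, but not both" - this is TRUE because Quinn is a knight and Xander is a knave.
- Xander (knave) says "Quinn and I are the same type" - this is FALSE (a lie) because Xander is a knave and Quinn is a knight.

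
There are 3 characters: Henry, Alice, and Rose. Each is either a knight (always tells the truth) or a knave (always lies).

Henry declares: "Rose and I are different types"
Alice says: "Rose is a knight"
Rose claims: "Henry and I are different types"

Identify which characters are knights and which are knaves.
Henry is a knave.
Alice is a knave.
Rose is a knave.

Verification:
- Henry (knave) says "Rose and I are different types" - this is FALSE (a lie) because Henry is a knave and Rose is a knave.
- Alice (knave) says "Rose is a knight" - this is FALSE (a lie) because Rose is a knave.
- Rose (knave) says "Henry and I are different types" - this is FALSE (a lie) because Rose is a knave and Henry is a knave.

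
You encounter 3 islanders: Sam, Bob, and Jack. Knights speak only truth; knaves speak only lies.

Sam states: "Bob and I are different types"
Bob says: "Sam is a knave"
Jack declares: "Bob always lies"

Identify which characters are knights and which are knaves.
Sam is a knight.
Bob is a knave.
Jack is a knight.

Verification:
- Sam (knight) says "Bob and I are different types" - this is TRUE because Sam is a knight and Bob is a knave.
- Bob (knave) says "Sam is a knave" - this is FALSE (a lie) because Sam is a knight.
- Jack (knight) says "Bob always lies" - this is TRUE because Bob is a knave.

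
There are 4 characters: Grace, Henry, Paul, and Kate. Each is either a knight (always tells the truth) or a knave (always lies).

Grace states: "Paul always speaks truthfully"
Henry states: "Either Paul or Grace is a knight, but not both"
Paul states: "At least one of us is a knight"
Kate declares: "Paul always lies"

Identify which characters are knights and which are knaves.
Grace is a knight.
Henry is a knave.
Paul is a knight.
Kate is a knave.

Verification:
- Grace (knight) says "Paul always speaks truthfully" - this is TRUE because Paul is a knight.
- Henry (knave) says "Either Paul or Grace is a knight, but not both" - this is FALSE (a lie) because Paul is a knight and Grace is a knight.
- Paul (knight) says "At least one of us is a knight" - this is TRUE because Grace and Paul are knights.
- Kate (knave) says "Paul always lies" - this is FALSE (a lie) because Paul is a knight.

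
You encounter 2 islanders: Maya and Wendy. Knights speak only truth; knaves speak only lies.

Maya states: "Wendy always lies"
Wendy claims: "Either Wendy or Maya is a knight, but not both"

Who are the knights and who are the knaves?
Maya is a knave.
Wendy is a knight.

Verification:
- Maya (knave) says "Wendy always lies" - this is FALSE (a lie) because Wendy is a knight.
- Wendy (knight) says "Either Wendy or Maya is a knight, but not both" - this is TRUE because Wendy is a knight and Maya is a knave.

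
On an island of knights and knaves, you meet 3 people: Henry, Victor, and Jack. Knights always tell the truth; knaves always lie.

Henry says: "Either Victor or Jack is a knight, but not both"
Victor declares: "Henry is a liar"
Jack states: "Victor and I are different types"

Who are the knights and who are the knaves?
Henry is a knight.
Victor is a knave.
Jack is a knight.

Verification:
- Henry (knight) says "Either Victor or Jack is a knight, but not both" - this is TRUE because Victor is a knave and Jack is a knight.
- Victor (knave) says "Henry is a liar" - this is FALSE (a lie) because Henry is a knight.
- Jack (knight) says "Victor and I are different types" - this is TRUE because Jack is a knight and Victor is a knave.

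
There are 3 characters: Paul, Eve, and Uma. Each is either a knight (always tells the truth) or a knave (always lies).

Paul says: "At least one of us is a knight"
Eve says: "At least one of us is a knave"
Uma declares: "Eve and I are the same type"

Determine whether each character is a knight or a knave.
Paul is a knight.
Eve is a knight.
Uma is a knave.

Verification:
- Paul (knight) says "At least one of us is a knight" - this is TRUE because Paul and Eve are knights.
- Eve (knight) says "At least one of us is a knave" - this is TRUE because Uma is a knave.
- Uma (knave) says "Eve and I are the same type" - this is FALSE (a lie) because Uma is a knave and Eve is a knight.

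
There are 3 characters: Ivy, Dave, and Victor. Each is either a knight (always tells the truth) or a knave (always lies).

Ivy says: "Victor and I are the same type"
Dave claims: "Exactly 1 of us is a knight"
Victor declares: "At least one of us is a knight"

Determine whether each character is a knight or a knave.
Ivy is a knight.
Dave is a knave.
Victor is a knight.

Verification:
- Ivy (knight) says "Victor and I are the same type" - this is TRUE because Ivy is a knight and Victor is a knight.
- Dave (knave) says "Exactly 1 of us is a knight" - this is FALSE (a lie) because there are 2 knights.
- Victor (knight) says "At least one of us is a knight" - this is TRUE because Ivy and Victor are knights.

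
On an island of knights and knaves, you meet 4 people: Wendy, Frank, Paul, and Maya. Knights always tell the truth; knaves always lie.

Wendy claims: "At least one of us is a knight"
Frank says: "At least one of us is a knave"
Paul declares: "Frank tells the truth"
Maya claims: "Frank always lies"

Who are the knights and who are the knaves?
Wendy is a knight.
Frank is a knight.
Paul is a knight.
Maya is a knave.

Verification:
- Wendy (knight) says "At least one of us is a knight" - this is TRUE because Wendy, Frank, and Paul are knights.
- Frank (knight) says "At least one of us is a knave" - this is TRUE because Maya is a knave.
- Paul (knight) says "Frank tells the truth" - this is TRUE because Frank is a knight.
- Maya (knave) says "Frank always lies" - this is FALSE (a lie) because Frank is a knight.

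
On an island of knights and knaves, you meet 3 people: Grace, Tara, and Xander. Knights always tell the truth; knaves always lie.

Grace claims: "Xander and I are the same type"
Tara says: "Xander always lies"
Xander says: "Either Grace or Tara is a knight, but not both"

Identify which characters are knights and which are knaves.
Grace is a knight.
Tara is a knave.
Xander is a knight.

Verification:
- Grace (knight) says "Xander and I are the same type" - this is TRUE because Grace is a knight and Xander is a knight.
- Tara (knave) says "Xander always lies" - this is FALSE (a lie) because Xander is a knight.
- Xander (knight) says "Either Grace or Tara is a knight, but not both" - this is TRUE because Grace is a knight and Tara is a knave.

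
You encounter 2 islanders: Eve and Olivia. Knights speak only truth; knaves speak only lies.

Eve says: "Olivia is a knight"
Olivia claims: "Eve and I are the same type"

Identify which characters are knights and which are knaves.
Eve is a knight.
Olivia is a knight.

Verification:
- Eve (knight) says "Olivia is a knight" - this is TRUE because Olivia is a knight.
- Olivia (knight) says "Eve and I are the same type" - this is TRUE because Olivia is a knight and Eve is a knight.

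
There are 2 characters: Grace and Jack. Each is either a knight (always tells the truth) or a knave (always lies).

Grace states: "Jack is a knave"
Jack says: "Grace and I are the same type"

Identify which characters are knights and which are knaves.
Grace is a knight.
Jack is a knave.

Verification:
- Grace (knight) says "Jack is a knave" - this is TRUE because Jack is a knave.
- Jack (knave) says "Grace and I are the same type" - this is FALSE (a lie) because Jack is a knave and Grace is a knight.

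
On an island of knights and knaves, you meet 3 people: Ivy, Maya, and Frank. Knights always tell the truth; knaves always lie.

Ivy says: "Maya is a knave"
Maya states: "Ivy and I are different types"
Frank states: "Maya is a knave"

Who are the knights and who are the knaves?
Ivy is a knave.
Maya is a knight.
Frank is a knave.

Verification:
- Ivy (knave) says "Maya is a knave" - this is FALSE (a lie) because Maya is a knight.
- Maya (knight) says "Ivy and I are different types" - this is TRUE because Maya is a knight and Ivy is a knave.
- Frank (knave) says "Maya is a knave" - this is FALSE (a lie) because Maya is a knight.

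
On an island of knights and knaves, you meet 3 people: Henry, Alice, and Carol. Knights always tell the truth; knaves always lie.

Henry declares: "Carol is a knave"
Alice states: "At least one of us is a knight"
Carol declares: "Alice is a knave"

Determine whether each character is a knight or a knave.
Henry is a knight.
Alice is a knight.
Carol is a knave.

Verification:
- Henry (knight) says "Carol is a knave" - this is TRUE because Carol is a knave.
- Alice (knight) says "At least one of us is a knight" - this is TRUE because Henry and Alice are knights.
- Carol (knave) says "Alice is a knave" - this is FALSE (a lie) because Alice is a knight.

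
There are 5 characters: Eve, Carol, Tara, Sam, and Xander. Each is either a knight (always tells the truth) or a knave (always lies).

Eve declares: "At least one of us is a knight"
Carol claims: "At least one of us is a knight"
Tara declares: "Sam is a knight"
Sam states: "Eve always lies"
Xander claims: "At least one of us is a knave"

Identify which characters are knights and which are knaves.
Eve is a knight.
Carol is a knight.
Tara is a knave.
Sam is a knave.
Xander is a knight.

Verification:
- Eve (knight) says "At least one of us is a knight" - this is TRUE because Eve, Carol, and Xander are knights.
- Carol (knight) says "At least one of us is a knight" - this is TRUE because Eve, Carol, and Xander are knights.
- Tara (knave) says "Sam is a knight" - this is FALSE (a lie) because Sam is a knave.
- Sam (knave) says "Eve always lies" - this is FALSE (a lie) because Eve is a knight.
- Xander (knight) says "At least one of us is a knave" - this is TRUE because Tara and Sam are knaves.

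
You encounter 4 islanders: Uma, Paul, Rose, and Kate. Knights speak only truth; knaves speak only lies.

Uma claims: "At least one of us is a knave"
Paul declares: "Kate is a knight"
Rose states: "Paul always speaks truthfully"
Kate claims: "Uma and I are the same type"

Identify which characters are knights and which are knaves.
Uma is a knight.
Paul is a knave.
Rose is a knave.
Kate is a knave.

Verification:
- Uma (knight) says "At least one of us is a knave" - this is TRUE because Paul, Rose, and Kate are knaves.
- Paul (knave) says "Kate is a knight" - this is FALSE (a lie) because Kate is a knave.
- Rose (knave) says "Paul always speaks truthfully" - this is FALSE (a lie) because Paul is a knave.
- Kate (knave) says "Uma and I are the same type" - this is FALSE (a lie) because Kate is a knave and Uma is a knight.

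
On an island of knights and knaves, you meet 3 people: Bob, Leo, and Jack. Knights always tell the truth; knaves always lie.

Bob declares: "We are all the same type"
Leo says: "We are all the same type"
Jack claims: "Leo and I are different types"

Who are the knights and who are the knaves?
Bob is a knave.
Leo is a knave.
Jack is a knight.

Verification:
- Bob (knave) says "We are all the same type" - this is FALSE (a lie) because Jack is a knight and Bob and Leo are knaves.
- Leo (knave) says "We are all the same type" - this is FALSE (a lie) because Jack is a knight and Bob and Leo are knaves.
- Jack (knight) says "Leo and I are different types" - this is TRUE because Jack is a knight and Leo is a knave.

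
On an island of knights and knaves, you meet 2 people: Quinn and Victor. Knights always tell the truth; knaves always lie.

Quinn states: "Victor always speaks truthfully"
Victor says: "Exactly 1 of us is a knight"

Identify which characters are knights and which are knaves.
Quinn is a knave.
Victor is a knave.

Verification:
- Quinn (knave) says "Victor always speaks truthfully" - this is FALSE (a lie) because Victor is a knave.
- Victor (knave) says "Exactly 1 of us is a knight" - this is FALSE (a lie) because there are 0 knights.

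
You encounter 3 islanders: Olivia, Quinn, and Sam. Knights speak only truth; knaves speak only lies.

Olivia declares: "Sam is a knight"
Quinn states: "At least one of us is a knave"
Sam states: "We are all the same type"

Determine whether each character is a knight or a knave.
Olivia is a knave.
Quinn is a knight.
Sam is a knave.

Verification:
- Olivia (knave) says "Sam is a knight" - this is FALSE (a lie) because Sam is a knave.
- Quinn (knight) says "At least one of us is a knave" - this is TRUE because Olivia and Sam are knaves.
- Sam (knave) says "We are all the same type" - this is FALSE (a lie) because Quinn is a knight and Olivia and Sam are knaves.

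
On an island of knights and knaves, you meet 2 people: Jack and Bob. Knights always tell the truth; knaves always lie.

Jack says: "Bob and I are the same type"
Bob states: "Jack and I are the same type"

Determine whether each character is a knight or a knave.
Jack is a knight.
Bob is a knight.

Verification:
- Jack (knight) says "Bob and I are the same type" - this is TRUE because Jack is a knight and Bob is a knight.
- Bob (knight) says "Jack and I are the same type" - this is TRUE because Bob is a knight and Jack is a knight.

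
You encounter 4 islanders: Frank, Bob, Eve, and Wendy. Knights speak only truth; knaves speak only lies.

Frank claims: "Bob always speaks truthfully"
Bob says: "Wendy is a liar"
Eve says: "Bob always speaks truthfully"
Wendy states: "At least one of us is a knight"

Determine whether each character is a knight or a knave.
Frank is a knave.
Bob is a knave.
Eve is a knave.
Wendy is a knight.

Verification:
- Frank (knave) says "Bob always speaks truthfully" - this is FALSE (a lie) because Bob is a knave.
- Bob (knave) says "Wendy is a liar" - this is FALSE (a lie) because Wendy is a knight.
- Eve (knave) says "Bob always speaks truthfully" - this is FALSE (a lie) because Bob is a knave.
- Wendy (knight) says "At least one of us is a knight" - this is TRUE because Wendy is a knight.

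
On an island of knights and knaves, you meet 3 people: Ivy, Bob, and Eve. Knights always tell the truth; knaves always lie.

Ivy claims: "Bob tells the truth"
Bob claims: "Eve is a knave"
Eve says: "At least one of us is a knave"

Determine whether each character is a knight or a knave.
Ivy is a knave.
Bob is a knave.
Eve is a knight.

Verification:
- Ivy (knave) says "Bob tells the truth" - this is FALSE (a lie) because Bob is a knave.
- Bob (knave) says "Eve is a knave" - this is FALSE (a lie) because Eve is a knight.
- Eve (knight) says "At least one of us is a knave" - this is TRUE because Ivy and Bob are knaves.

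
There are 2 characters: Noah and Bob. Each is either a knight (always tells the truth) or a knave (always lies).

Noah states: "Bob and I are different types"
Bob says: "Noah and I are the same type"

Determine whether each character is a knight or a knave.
Noah is a knight.
Bob is a knave.

Verification:
- Noah (knight) says "Bob and I are different types" - this is TRUE because Noah is a knight and Bob is a knave.
- Bob (knave) says "Noah and I are the same type" - this is FALSE (a lie) because Bob is a knave and Noah is a knight.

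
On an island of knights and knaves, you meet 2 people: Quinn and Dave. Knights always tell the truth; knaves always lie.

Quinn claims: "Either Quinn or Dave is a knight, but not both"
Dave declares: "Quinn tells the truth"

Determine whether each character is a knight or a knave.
Quinn is a knave.
Dave is a knave.

Verification:
- Quinn (knave) says "Either Quinn or Dave is a knight, but not both" - this is FALSE (a lie) because Quinn is a knave and Dave is a knave.
- Dave (knave) says "Quinn tells the truth" - this is FALSE (a lie) because Quinn is a knave.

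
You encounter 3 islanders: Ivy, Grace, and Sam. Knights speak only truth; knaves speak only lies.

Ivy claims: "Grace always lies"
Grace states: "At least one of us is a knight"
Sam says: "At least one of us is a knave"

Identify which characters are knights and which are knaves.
Ivy is a knave.
Grace is a knight.
Sam is a knight.

Verification:
- Ivy (knave) says "Grace always lies" - this is FALSE (a lie) because Grace is a knight.
- Grace (knight) says "At least one of us is a knight" - this is TRUE because Grace and Sam are knights.
- Sam (knight) says "At least one of us is a knave" - this is TRUE because Ivy is a knave.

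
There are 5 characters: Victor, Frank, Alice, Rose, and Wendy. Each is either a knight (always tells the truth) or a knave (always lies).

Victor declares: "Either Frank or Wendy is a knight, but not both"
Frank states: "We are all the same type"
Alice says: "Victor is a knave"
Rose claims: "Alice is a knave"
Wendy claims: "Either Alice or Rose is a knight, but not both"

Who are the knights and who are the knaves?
Victor is a knight.
Frank is a knave.
Alice is a knave.
Rose is a knight.
Wendy is a knight.

Verification:
- Victor (knight) says "Either Frank or Wendy is a knight, but not both" - this is TRUE because Frank is a knave and Wendy is a knight.
- Frank (knave) says "We are all the same type" - this is FALSE (a lie) because Victor, Rose, and Wendy are knights and Frank and Alice are knaves.
- Alice (knave) says "Victor is a knave" - this is FALSE (a lie) because Victor is a knight.
- Rose (knight) says "Alice is a knave" - this is TRUE because Alice is a knave.
- Wendy (knight) says "Either Alice or Rose is a knight, but not both" - this is TRUE because Alice is a knave and Rose is a knight.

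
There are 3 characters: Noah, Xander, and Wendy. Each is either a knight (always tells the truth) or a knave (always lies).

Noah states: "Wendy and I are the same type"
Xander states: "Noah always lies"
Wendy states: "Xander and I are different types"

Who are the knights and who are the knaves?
Noah is a knight.
Xander is a knave.
Wendy is a knight.

Verification:
- Noah (knight) says "Wendy and I are the same type" - this is TRUE because Noah is a knight and Wendy is a knight.
- Xander (knave) says "Noah always lies" - this is FALSE (a lie) because Noah is a knight.
- Wendy (knight) says "Xander and I are different types" - this is TRUE because Wendy is a knight and Xander is a knave.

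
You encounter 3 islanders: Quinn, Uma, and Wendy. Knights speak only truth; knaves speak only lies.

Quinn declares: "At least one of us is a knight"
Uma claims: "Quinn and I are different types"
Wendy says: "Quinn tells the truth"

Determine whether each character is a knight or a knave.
Quinn is a knave.
Uma is a knave.
Wendy is a knave.

Verification:
- Quinn (knave) says "At least one of us is a knight" - this is FALSE (a lie) because no one is a knight.
- Uma (knave) says "Quinn and I are different types" - this is FALSE (a lie) because Uma is a knave and Quinn is a knave.
- Wendy (knave) says "Quinn tells the truth" - this is FALSE (a lie) because Quinn is a knave.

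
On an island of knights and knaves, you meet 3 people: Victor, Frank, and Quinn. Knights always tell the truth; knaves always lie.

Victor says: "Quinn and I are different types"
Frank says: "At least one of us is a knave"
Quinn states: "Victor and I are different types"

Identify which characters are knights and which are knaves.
Victor is a knave.
Frank is a knight.
Quinn is a knave.

Verification:
- Victor (knave) says "Quinn and I are different types" - this is FALSE (a lie) because Victor is a knave and Quinn is a knave.
- Frank (knight) says "At least one of us is a knave" - this is TRUE because Victor and Quinn are knaves.
- Quinn (knave) says "Victor and I are different types" - this is FALSE (a lie) because Quinn is a knave and Victor is a knave.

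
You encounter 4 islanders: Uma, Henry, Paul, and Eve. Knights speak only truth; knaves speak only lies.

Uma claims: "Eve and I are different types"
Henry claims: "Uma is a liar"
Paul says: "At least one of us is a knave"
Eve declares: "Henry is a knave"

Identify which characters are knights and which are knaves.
Uma is a knave.
Henry is a knight.
Paul is a knight.
Eve is a knave.

Verification:
- Uma (knave) says "Eve and I are different types" - this is FALSE (a lie) because Uma is a knave and Eve is a knave.
- Henry (knight) says "Uma is a liar" - this is TRUE because Uma is a knave.
- Paul (knight) says "At least one of us is a knave" - this is TRUE because Uma and Eve are knaves.
- Eve (knave) says "Henry is a knave" - this is FALSE (a lie) because Henry is a knight.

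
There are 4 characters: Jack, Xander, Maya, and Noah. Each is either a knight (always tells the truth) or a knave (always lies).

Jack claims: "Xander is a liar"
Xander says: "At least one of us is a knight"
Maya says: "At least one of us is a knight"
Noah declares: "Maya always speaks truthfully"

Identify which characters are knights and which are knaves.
Jack is a knave.
Xander is a knight.
Maya is a knight.
Noah is a knight.

Verification:
- Jack (knave) says "Xander is a liar" - this is FALSE (a lie) because Xander is a knight.
- Xander (knight) says "At least one of us is a knight" - this is TRUE because Xander, Maya, and Noah are knights.
- Maya (knight) says "At least one of us is a knight" - this is TRUE because Xander, Maya, and Noah are knights.
- Noah (knight) says "Maya always speaks truthfully" - this is TRUE because Maya is a knight.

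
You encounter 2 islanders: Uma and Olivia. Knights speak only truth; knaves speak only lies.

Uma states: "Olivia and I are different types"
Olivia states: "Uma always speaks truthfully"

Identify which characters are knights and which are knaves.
Uma is a knave.
Olivia is a knave.

Verification:
- Uma (knave) says "Olivia and I are different types" - this is FALSE (a lie) because Uma is a knave and Olivia is a knave.
- Olivia (knave) says "Uma always speaks truthfully" - this is FALSE (a lie) because Uma is a knave.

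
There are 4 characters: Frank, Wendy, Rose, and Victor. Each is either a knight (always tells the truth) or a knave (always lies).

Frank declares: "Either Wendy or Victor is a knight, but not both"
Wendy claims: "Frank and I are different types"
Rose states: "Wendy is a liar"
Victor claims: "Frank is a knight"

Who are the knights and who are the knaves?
Frank is a knave.
Wendy is a knave.
Rose is a knight.
Victor is a knave.

Verification:
- Frank (knave) says "Either Wendy or Victor is a knight, but not both" - this is FALSE (a lie) because Wendy is a knave and Victor is a knave.
- Wendy (knave) says "Frank and I are different types" - this is FALSE (a lie) because Wendy is a knave and Frank is a knave.
- Rose (knight) says "Wendy is a liar" - this is TRUE because Wendy is a knave.
- Victor (knave) says "Frank is a knight" - this is FALSE (a lie) because Frank is a knave.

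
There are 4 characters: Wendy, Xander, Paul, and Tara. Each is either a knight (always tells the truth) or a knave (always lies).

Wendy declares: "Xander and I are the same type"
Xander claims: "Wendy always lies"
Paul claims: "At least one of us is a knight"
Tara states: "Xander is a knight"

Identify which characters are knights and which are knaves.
Wendy is a knave.
Xander is a knight.
Paul is a knight.
Tara is a knight.

Verification:
- Wendy (knave) says "Xander and I are the same type" - this is FALSE (a lie) because Wendy is a knave and Xander is a knight.
- Xander (knight) says "Wendy always lies" - this is TRUE because Wendy is a knave.
- Paul (knight) says "At least one of us is a knight" - this is TRUE because Xander, Paul, and Tara are knights.
- Tara (knight) says "Xander is a knight" - this is TRUE because Xander is a knight.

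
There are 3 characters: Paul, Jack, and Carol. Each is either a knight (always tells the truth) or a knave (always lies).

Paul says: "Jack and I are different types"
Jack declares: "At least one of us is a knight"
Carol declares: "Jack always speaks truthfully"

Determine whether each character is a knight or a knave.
Paul is a knave.
Jack is a knave.
Carol is a knave.

Verification:
- Paul (knave) says "Jack and I are different types" - this is FALSE (a lie) because Paul is a knave and Jack is a knave.
- Jack (knave) says "At least one of us is a knight" - this is FALSE (a lie) because no one is a knight.
- Carol (knave) says "Jack always speaks truthfully" - this is FALSE (a lie) because Jack is a knave.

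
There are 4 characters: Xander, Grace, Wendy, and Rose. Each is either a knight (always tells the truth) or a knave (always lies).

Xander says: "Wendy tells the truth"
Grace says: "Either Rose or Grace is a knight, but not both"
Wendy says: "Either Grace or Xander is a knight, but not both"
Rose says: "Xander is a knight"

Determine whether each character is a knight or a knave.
Xander is a knave.
Grace is a knave.
Wendy is a knave.
Rose is a knave.

Verification:
- Xander (knave) says "Wendy tells the truth" - this is FALSE (a lie) because Wendy is a knave.
- Grace (knave) says "Either Rose or Grace is a knight, but not both" - this is FALSE (a lie) because Rose is a knave and Grace is a knave.
- Wendy (knave) says "Either Grace or Xander is a knight, but not both" - this is FALSE (a lie) because Grace is a knave and Xander is a knave.
- Rose (knave) says "Xander is a knight" - this is FALSE (a lie) because Xander is a knave.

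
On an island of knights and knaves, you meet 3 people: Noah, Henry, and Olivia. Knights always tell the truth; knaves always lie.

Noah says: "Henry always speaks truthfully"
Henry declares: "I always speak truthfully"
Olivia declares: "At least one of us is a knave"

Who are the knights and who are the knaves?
Noah is a knave.
Henry is a knave.
Olivia is a knight.

Verification:
- Noah (knave) says "Henry always speaks truthfully" - this is FALSE (a lie) because Henry is a knave.
- Henry (knave) says "I always speak truthfully" - this is FALSE (a lie) because Henry is a knave.
- Olivia (knight) says "At least one of us is a knave" - this is TRUE because Noah and Henry are knaves.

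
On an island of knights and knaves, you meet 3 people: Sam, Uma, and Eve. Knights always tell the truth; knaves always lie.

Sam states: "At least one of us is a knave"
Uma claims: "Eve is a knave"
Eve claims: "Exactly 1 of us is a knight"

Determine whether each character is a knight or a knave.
Sam is a knight.
Uma is a knight.
Eve is a knave.

Verification:
- Sam (knight) says "At least one of us is a knave" - this is TRUE because Eve is a knave.
- Uma (knight) says "Eve is a knave" - this is TRUE because Eve is a knave.
- Eve (knave) says "Exactly 1 of us is a knight" - this is FALSE (a lie) because there are 2 knights.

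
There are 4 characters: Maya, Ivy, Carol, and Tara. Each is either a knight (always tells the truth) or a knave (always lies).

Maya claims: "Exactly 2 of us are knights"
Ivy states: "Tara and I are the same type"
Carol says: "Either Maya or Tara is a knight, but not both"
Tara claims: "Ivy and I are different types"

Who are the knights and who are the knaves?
Maya is a knight.
Ivy is a knave.
Carol is a knave.
Tara is a knight.

Verification:
- Maya (knight) says "Exactly 2 of us are knights" - this is TRUE because there are 2 knights.
- Ivy (knave) says "Tara and I are the same type" - this is FALSE (a lie) because Ivy is a knave and Tara is a knight.
- Carol (knave) says "Either Maya or Tara is a knight, but not both" - this is FALSE (a lie) because Maya is a knight and Tara is a knight.
- Tara (knight) says "Ivy and I are different types" - this is TRUE because Tara is a knight and Ivy is a knave.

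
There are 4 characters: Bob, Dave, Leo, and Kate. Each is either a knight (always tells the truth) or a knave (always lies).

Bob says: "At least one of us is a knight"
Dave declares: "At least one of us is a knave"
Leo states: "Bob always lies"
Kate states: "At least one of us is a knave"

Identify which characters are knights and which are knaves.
Bob is a knight.
Dave is a knight.
Leo is a knave.
Kate is a knight.

Verification:
- Bob (knight) says "At least one of us is a knight" - this is TRUE because Bob, Dave, and Kate are knights.
- Dave (knight) says "At least one of us is a knave" - this is TRUE because Leo is a knave.
- Leo (knave) says "Bob always lies" - this is FALSE (a lie) because Bob is a knight.
- Kate (knight) says "At least one of us is a knave" - this is TRUE because Leo is a knave.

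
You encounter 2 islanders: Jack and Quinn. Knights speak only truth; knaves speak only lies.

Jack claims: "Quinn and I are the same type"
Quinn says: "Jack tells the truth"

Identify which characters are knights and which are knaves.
Jack is a knight.
Quinn is a knight.

Verification:
- Jack (knight) says "Quinn and I are the same type" - this is TRUE because Jack is a knight and Quinn is a knight.
- Quinn (knight) says "Jack tells the truth" - this is TRUE because Jack is a knight.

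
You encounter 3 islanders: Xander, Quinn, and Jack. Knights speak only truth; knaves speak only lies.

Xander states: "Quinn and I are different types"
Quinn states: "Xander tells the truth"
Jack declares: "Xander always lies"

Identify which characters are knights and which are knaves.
Xander is a knave.
Quinn is a knave.
Jack is a knight.

Verification:
- Xander (knave) says "Quinn and I are different types" - this is FALSE (a lie) because Xander is a knave and Quinn is a knave.
- Quinn (knave) says "Xander tells the truth" - this is FALSE (a lie) because Xander is a knave.
- Jack (knight) says "Xander always lies" - this is TRUE because Xander is a knave.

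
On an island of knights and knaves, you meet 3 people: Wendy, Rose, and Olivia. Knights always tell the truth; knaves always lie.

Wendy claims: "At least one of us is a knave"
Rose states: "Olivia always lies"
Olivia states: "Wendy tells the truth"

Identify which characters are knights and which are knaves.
Wendy is a knight.
Rose is a knave.
Olivia is a knight.

Verification:
- Wendy (knight) says "At least one of us is a knave" - this is TRUE because Rose is a knave.
- Rose (knave) says "Olivia always lies" - this is FALSE (a lie) because Olivia is a knight.
- Olivia (knight) says "Wendy tells the truth" - this is TRUE because Wendy is a knight.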